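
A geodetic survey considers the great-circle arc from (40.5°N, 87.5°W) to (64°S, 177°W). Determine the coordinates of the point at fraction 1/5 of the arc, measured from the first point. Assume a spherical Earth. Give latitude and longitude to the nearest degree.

The haversine formula gives a central angle δ ≈ 2.191 rad (125.5°) between the endpoints.
Interpolate at f = 1/5 with slerp weights a = sin((1−f)δ)/sin δ ≈ 1.208, b = sin(fδ)/sin δ ≈ 0.521.
p = a·p₁ + b·p₂ ≈ (-0.188, -0.930, 0.316); φ = arcsin(p_z) ≈ 18.44°, λ = atan2(p_y, p_x) ≈ -101.43°.

≈ (18°N, 101°W)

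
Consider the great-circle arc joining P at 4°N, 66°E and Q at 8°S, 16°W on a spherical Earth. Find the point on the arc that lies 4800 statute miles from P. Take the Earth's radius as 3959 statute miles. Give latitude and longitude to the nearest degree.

Write both endpoints as unit vectors p₁, p₂ with components (cos φ cos λ, cos φ sin λ, sin φ).
The central angle between the endpoints is δ = arccos(p₁·p₂) ≈ 1.443 rad (82.7°). The total great-circle distance is δ·R ≈ 1.443 × 3959 ≈ 5712 mi, so the target fraction is f = 4800/5712 ≈ 0.840.
Interpolate at f ≈ 0.840 with slerp weights a = sin((1−f)δ)/sin δ ≈ 0.230, b = sin(fδ)/sin δ ≈ 0.944.
p = a·p₁ + b·p₂ ≈ (0.992, -0.048, -0.115); φ = arcsin(p_z) ≈ -6.62°, λ = atan2(p_y, p_x) ≈ -2.77°.

≈ 7°S, 3°W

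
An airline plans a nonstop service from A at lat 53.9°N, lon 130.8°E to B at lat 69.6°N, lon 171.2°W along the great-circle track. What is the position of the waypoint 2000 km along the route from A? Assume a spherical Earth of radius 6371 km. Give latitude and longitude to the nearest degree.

Convert each endpoint to a unit vector on the sphere (x = cos φ cos λ, y = cos φ sin λ, z = sin φ).
The central angle between the endpoints is δ = arccos(p₁·p₂) ≈ 0.523 rad (30.0°). The total great-circle distance is δ·R ≈ 0.523 × 6371 ≈ 3334 km, so the target fraction is f = 2000/3334 ≈ 0.600.
Interpolate at f ≈ 0.600 with slerp weights a = sin((1−f)δ)/sin δ ≈ 0.416, b = sin(fδ)/sin δ ≈ 0.618.
p = a·p₁ + b·p₂ ≈ (-0.373, 0.153, 0.915); φ = arcsin(p_z) ≈ 66.24°, λ = atan2(p_y, p_x) ≈ 157.75°.

≈ lat 66°N, lon 158°E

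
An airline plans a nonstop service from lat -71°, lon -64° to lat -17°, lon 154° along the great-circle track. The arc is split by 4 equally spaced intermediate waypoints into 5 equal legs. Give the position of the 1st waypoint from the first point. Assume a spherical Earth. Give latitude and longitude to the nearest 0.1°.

Convert each endpoint to a unit vector on the sphere (x = cos φ cos λ, y = cos φ sin λ, z = sin φ).
The central angle between the endpoints is δ = arccos(p₁·p₂) ≈ 1.540 rad (88.2°).
Interpolate at f = 1/5 with slerp weights a = sin((1−f)δ)/sin δ ≈ 0.944, b = sin(fδ)/sin δ ≈ 0.303.
p = a·p₁ + b·p₂ ≈ (-0.126, -0.149, -0.981); φ = arcsin(p_z) ≈ -78.75°, λ = atan2(p_y, p_x) ≈ -130.22°.

≈ lat -78.7°, lon -130.2°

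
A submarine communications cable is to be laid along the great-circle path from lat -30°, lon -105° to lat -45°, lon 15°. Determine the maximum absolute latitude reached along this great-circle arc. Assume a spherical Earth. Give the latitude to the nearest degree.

≈ -58°

The great circle lies in the plane with unit normal n̂ = (p₁ × p₂)/|p₁ × p₂|.
Here n̂_z ≈ +0.531; the vertex latitude is φ_max = arccos|n̂_z| ≈ 57.9°.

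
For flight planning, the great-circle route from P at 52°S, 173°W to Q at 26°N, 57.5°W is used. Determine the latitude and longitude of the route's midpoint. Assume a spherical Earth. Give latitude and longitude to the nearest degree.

≈ 23°S, 99°W

The haversine formula gives a central angle δ ≈ 2.194 rad (125.7°) between the endpoints.
Interpolate at f = 1/2 with slerp weights a = sin((1−f)δ)/sin δ ≈ 1.096, b = sin(fδ)/sin δ ≈ 1.096.
p = a·p₁ + b·p₂ ≈ (-0.140, -0.913, -0.383); φ = arcsin(p_z) ≈ -22.53°, λ = atan2(p_y, p_x) ≈ -98.75°.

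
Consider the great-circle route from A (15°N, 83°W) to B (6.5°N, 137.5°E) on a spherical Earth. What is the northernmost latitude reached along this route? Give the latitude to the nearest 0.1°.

≈ 29.2°N

The great circle lies in the plane with unit normal n̂ = (p₁ × p₂)/|p₁ × p₂|.
Here n̂_z ≈ -0.873; the vertex latitude is φ_max = arccos|n̂_z| ≈ 29.2°.
Check via Clairaut: cos φ_max = |cos φ₁| · sin C = cos(15.0°)·sin(64.7°) ≈ 0.873, again giving ≈ 29.2°.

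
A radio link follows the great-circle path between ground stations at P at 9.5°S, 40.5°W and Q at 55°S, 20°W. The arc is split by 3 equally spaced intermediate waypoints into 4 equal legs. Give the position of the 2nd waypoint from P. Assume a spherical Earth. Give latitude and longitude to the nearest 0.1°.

Write both endpoints as unit vectors p₁, p₂ with components (cos φ cos λ, cos φ sin λ, sin φ).
The central angle between the endpoints is δ = arccos(p₁·p₂) ≈ 0.843 rad (48.3°).
Interpolate at f = 2/4 with slerp weights a = sin((1−f)δ)/sin δ ≈ 0.548, b = sin(fδ)/sin δ ≈ 0.548.
p = a·p₁ + b·p₂ ≈ (0.706, -0.459, -0.539); φ = arcsin(p_z) ≈ -32.64°, λ = atan2(p_y, p_x) ≈ -32.99°.

≈ 32.6°S, 33.0°W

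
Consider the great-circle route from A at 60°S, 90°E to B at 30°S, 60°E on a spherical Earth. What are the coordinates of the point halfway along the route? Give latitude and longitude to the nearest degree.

≈ 46°S, 71°E

From cos δ = sin φ₁ sin φ₂ + cos φ₁ cos φ₂ cos Δλ, the central angle is δ ≈ 0.630 rad (36.1°).
Interpolate at f = 1/2 with slerp weights a = sin((1−f)δ)/sin δ ≈ 0.526, b = sin(fδ)/sin δ ≈ 0.526.
p = a·p₁ + b·p₂ ≈ (0.228, 0.657, -0.718); φ = arcsin(p_z) ≈ -45.92°, λ = atan2(p_y, p_x) ≈ 70.89°.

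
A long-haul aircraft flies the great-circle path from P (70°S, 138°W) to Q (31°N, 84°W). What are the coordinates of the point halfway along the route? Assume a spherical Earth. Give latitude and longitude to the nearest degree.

≈ (21°S, 99°W)

Write both endpoints as unit vectors p₁, p₂ with components (cos φ cos λ, cos φ sin λ, sin φ).
The central angle between the endpoints is δ = arccos(p₁·p₂) ≈ 1.888 rad (108.2°).
Interpolate at f = 1/2 with slerp weights a = sin((1−f)δ)/sin δ ≈ 0.852, b = sin(fδ)/sin δ ≈ 0.852.
p = a·p₁ + b·p₂ ≈ (-0.140, -0.922, -0.362); φ = arcsin(p_z) ≈ -21.22°, λ = atan2(p_y, p_x) ≈ -98.65°.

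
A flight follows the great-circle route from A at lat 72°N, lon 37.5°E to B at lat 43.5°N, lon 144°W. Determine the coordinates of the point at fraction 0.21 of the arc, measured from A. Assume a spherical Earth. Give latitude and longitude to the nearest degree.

Convert each endpoint to a unit vector on the sphere (x = cos φ cos λ, y = cos φ sin λ, z = sin φ).
The central angle between the endpoints is δ = arccos(p₁·p₂) ≈ 1.126 rad (64.5°).
Interpolate at f = 0.21 with slerp weights a = sin((1−f)δ)/sin δ ≈ 0.860, b = sin(fδ)/sin δ ≈ 0.259.
p = a·p₁ + b·p₂ ≈ (0.059, 0.051, 0.997); φ = arcsin(p_z) ≈ 85.53°, λ = atan2(p_y, p_x) ≈ 41.13°.

≈ lat 86°N, lon 41°E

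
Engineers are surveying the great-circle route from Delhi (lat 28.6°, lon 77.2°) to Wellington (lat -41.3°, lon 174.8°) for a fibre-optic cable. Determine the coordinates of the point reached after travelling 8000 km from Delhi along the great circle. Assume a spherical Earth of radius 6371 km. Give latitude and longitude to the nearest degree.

≈ lat -20°, lon 132°

From cos δ = sin φ₁ sin φ₂ + cos φ₁ cos φ₂ cos Δλ, the central angle is δ ≈ 1.986 rad (113.8°). The total great-circle distance is δ·R ≈ 1.986 × 6371 ≈ 12651 km, so the target fraction is f = 8000/12651 ≈ 0.632.
Interpolate at f ≈ 0.632 with slerp weights a = sin((1−f)δ)/sin δ ≈ 0.729, b = sin(fδ)/sin δ ≈ 1.039.
p = a·p₁ + b·p₂ ≈ (-0.636, 0.695, -0.337); φ = arcsin(p_z) ≈ -19.68°, λ = atan2(p_y, p_x) ≈ 132.45°.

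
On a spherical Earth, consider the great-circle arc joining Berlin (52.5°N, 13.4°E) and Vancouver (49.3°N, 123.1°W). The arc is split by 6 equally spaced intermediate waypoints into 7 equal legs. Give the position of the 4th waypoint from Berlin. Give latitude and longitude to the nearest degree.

Convert each endpoint to a unit vector on the sphere (x = cos φ cos λ, y = cos φ sin λ, z = sin φ).
The central angle between the endpoints is δ = arccos(p₁·p₂) ≈ 1.252 rad (71.7°).
Interpolate at f = 4/7 with slerp weights a = sin((1−f)δ)/sin δ ≈ 0.538, b = sin(fδ)/sin δ ≈ 0.691.
p = a·p₁ + b·p₂ ≈ (0.073, -0.301, 0.951); φ = arcsin(p_z) ≈ 71.94°, λ = atan2(p_y, p_x) ≈ -76.42°.

≈ (72°N, 76°W)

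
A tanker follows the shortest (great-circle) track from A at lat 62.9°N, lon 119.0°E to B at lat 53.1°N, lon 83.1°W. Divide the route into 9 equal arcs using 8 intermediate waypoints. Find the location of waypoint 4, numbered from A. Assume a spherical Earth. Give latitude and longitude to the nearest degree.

The haversine formula gives a central angle δ ≈ 1.095 rad (62.7°) between the endpoints.
Interpolate at f = 4/9 with slerp weights a = sin((1−f)δ)/sin δ ≈ 0.643, b = sin(fδ)/sin δ ≈ 0.526.
p = a·p₁ + b·p₂ ≈ (-0.104, -0.057, 0.993); φ = arcsin(p_z) ≈ 83.18°, λ = atan2(p_y, p_x) ≈ -151.09°.

≈ lat 83°N, lon 151°W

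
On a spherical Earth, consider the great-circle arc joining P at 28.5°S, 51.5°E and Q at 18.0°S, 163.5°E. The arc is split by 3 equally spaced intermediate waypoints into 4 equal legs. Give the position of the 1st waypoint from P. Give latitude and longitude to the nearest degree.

≈ 37°S, 80°E

From cos δ = sin φ₁ sin φ₂ + cos φ₁ cos φ₂ cos Δλ, the central angle is δ ≈ 1.737 rad (99.5°).
Interpolate at f = 1/4 with slerp weights a = sin((1−f)δ)/sin δ ≈ 0.978, b = sin(fδ)/sin δ ≈ 0.427.
p = a·p₁ + b·p₂ ≈ (0.146, 0.788, -0.598); φ = arcsin(p_z) ≈ -36.76°, λ = atan2(p_y, p_x) ≈ 79.51°.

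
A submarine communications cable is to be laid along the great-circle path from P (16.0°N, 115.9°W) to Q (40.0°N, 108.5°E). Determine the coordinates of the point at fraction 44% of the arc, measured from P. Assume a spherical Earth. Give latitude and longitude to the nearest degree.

Convert each endpoint to a unit vector on the sphere (x = cos φ cos λ, y = cos φ sin λ, z = sin φ).
The central angle between the endpoints is δ = arccos(p₁·p₂) ≈ 1.927 rad (110.4°).
Interpolate at f = 0.44 with slerp weights a = sin((1−f)δ)/sin δ ≈ 0.941, b = sin(fδ)/sin δ ≈ 0.800.
p = a·p₁ + b·p₂ ≈ (-0.590, -0.232, 0.774); φ = arcsin(p_z) ≈ 50.69°, λ = atan2(p_y, p_x) ≈ -158.51°.

≈ (51°N, 159°W)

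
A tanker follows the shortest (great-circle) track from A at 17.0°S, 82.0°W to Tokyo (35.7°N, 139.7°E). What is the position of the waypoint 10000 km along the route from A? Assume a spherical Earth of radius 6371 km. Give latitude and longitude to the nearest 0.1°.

≈ 33.4°N, 160.3°W

Write both endpoints as unit vectors p₁, p₂ with components (cos φ cos λ, cos φ sin λ, sin φ).
The central angle between the endpoints is δ = arccos(p₁·p₂) ≈ 2.420 rad (138.6°). The total great-circle distance is δ·R ≈ 2.420 × 6371 ≈ 15415 km, so the target fraction is f = 10000/15415 ≈ 0.649.
Interpolate at f ≈ 0.649 with slerp weights a = sin((1−f)δ)/sin δ ≈ 1.137, b = sin(fδ)/sin δ ≈ 1.513.
p = a·p₁ + b·p₂ ≈ (-0.786, -0.282, 0.551); φ = arcsin(p_z) ≈ 33.41°, λ = atan2(p_y, p_x) ≈ -160.28°.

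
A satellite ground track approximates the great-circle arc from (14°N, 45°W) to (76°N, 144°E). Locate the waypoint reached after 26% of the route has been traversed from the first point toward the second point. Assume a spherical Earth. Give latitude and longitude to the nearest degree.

Write both endpoints as unit vectors p₁, p₂ with components (cos φ cos λ, cos φ sin λ, sin φ).
The central angle between the endpoints is δ = arccos(p₁·p₂) ≈ 1.568 rad (89.8°).
Interpolate at f = 0.26 with slerp weights a = sin((1−f)δ)/sin δ ≈ 0.917, b = sin(fδ)/sin δ ≈ 0.396.
p = a·p₁ + b·p₂ ≈ (0.551, -0.573, 0.607); φ = arcsin(p_z) ≈ 37.34°, λ = atan2(p_y, p_x) ≈ -46.08°.

≈ (37°N, 46°W)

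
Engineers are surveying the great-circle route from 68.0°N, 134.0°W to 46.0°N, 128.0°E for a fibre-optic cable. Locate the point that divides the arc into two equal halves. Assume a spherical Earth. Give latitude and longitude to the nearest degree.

The haversine formula gives a central angle δ ≈ 0.888 rad (50.9°) between the endpoints.
Interpolate at f = 1/2 with slerp weights a = sin((1−f)δ)/sin δ ≈ 0.554, b = sin(fδ)/sin δ ≈ 0.554.
p = a·p₁ + b·p₂ ≈ (-0.381, 0.154, 0.912); φ = arcsin(p_z) ≈ 65.74°, λ = atan2(p_y, p_x) ≈ 158.00°.

≈ 66°N, 158°E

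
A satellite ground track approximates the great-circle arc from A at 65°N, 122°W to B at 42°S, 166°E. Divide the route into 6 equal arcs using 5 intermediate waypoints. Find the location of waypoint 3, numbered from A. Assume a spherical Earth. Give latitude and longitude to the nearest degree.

Write both endpoints as unit vectors p₁, p₂ with components (cos φ cos λ, cos φ sin λ, sin φ).
The central angle between the endpoints is δ = arccos(p₁·p₂) ≈ 2.105 rad (120.6°).
Interpolate at f = 3/6 with slerp weights a = sin((1−f)δ)/sin δ ≈ 1.010, b = sin(fδ)/sin δ ≈ 1.010.
p = a·p₁ + b·p₂ ≈ (-0.954, -0.180, 0.239); φ = arcsin(p_z) ≈ 13.85°, λ = atan2(p_y, p_x) ≈ -169.30°.

≈ 14°N, 169°W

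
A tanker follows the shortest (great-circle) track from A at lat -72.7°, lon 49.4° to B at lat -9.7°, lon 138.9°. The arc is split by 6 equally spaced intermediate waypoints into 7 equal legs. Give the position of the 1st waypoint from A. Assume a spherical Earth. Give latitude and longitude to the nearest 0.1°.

Convert each endpoint to a unit vector on the sphere (x = cos φ cos λ, y = cos φ sin λ, z = sin φ).
The central angle between the endpoints is δ = arccos(p₁·p₂) ≈ 1.407 rad (80.6°).
Interpolate at f = 1/7 with slerp weights a = sin((1−f)δ)/sin δ ≈ 0.947, b = sin(fδ)/sin δ ≈ 0.202.
p = a·p₁ + b·p₂ ≈ (0.033, 0.345, -0.938); φ = arcsin(p_z) ≈ -69.73°, λ = atan2(p_y, p_x) ≈ 84.54°.

≈ lat -69.7°, lon 84.5°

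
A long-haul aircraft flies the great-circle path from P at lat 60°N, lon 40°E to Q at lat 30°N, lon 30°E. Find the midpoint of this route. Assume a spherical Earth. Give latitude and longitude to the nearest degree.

≈ lat 45°N, lon 34°E

The haversine formula gives a central angle δ ≈ 0.537 rad (30.7°) between the endpoints.
Interpolate at f = 1/2 with slerp weights a = sin((1−f)δ)/sin δ ≈ 0.519, b = sin(fδ)/sin δ ≈ 0.519.
p = a·p₁ + b·p₂ ≈ (0.588, 0.391, 0.708); φ = arcsin(p_z) ≈ 45.10°, λ = atan2(p_y, p_x) ≈ 33.66°.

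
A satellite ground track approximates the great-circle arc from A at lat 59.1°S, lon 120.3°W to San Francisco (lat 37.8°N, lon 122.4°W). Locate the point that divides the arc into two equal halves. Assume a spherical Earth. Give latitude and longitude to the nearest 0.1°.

Write both endpoints as unit vectors p₁, p₂ with components (cos φ cos λ, cos φ sin λ, sin φ).
The central angle between the endpoints is δ = arccos(p₁·p₂) ≈ 1.691 rad (96.9°).
Interpolate at f = 1/2 with slerp weights a = sin((1−f)δ)/sin δ ≈ 0.754, b = sin(fδ)/sin δ ≈ 0.754.
p = a·p₁ + b·p₂ ≈ (-0.515, -0.837, -0.185); φ = arcsin(p_z) ≈ -10.65°, λ = atan2(p_y, p_x) ≈ -121.57°.

≈ lat 10.7°S, lon 121.6°W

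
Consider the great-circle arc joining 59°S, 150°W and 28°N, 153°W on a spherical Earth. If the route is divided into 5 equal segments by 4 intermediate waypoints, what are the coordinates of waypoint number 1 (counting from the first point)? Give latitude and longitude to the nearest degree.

From cos δ = sin φ₁ sin φ₂ + cos φ₁ cos φ₂ cos Δλ, the central angle is δ ≈ 1.519 rad (87.0°).
Interpolate at f = 1/5 with slerp weights a = sin((1−f)δ)/sin δ ≈ 0.939, b = sin(fδ)/sin δ ≈ 0.300.
p = a·p₁ + b·p₂ ≈ (-0.654, -0.362, -0.664); φ = arcsin(p_z) ≈ -41.61°, λ = atan2(p_y, p_x) ≈ -151.06°.

≈ 42°S, 151°W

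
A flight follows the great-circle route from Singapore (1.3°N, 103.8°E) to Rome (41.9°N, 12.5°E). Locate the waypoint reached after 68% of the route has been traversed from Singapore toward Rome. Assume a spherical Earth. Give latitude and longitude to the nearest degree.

≈ 37°N, 49°E

Write both endpoints as unit vectors p₁, p₂ with components (cos φ cos λ, cos φ sin λ, sin φ).
The central angle between the endpoints is δ = arccos(p₁·p₂) ≈ 1.573 rad (90.1°).
Interpolate at f = 0.68 with slerp weights a = sin((1−f)δ)/sin δ ≈ 0.482, b = sin(fδ)/sin δ ≈ 0.877.
p = a·p₁ + b·p₂ ≈ (0.522, 0.609, 0.597); φ = arcsin(p_z) ≈ 36.62°, λ = atan2(p_y, p_x) ≈ 49.41°.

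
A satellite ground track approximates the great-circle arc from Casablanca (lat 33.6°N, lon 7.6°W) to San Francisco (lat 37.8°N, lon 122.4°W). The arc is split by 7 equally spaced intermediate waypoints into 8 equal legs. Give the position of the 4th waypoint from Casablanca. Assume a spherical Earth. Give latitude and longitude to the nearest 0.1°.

≈ lat 53.1°N, lon 62.6°W

Convert each endpoint to a unit vector on the sphere (x = cos φ cos λ, y = cos φ sin λ, z = sin φ).
The central angle between the endpoints is δ = arccos(p₁·p₂) ≈ 1.508 rad (86.4°).
Interpolate at f = 4/8 with slerp weights a = sin((1−f)δ)/sin δ ≈ 0.686, b = sin(fδ)/sin δ ≈ 0.686.
p = a·p₁ + b·p₂ ≈ (0.276, -0.533, 0.800); φ = arcsin(p_z) ≈ 53.11°, λ = atan2(p_y, p_x) ≈ -62.64°.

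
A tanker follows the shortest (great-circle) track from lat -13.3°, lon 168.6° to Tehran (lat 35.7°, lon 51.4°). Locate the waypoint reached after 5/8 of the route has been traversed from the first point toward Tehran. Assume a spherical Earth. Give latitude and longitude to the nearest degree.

The haversine formula gives a central angle δ ≈ 2.089 rad (119.7°) between the endpoints.
Interpolate at f = 5/8 with slerp weights a = sin((1−f)δ)/sin δ ≈ 0.812, b = sin(fδ)/sin δ ≈ 1.111.
p = a·p₁ + b·p₂ ≈ (-0.212, 0.861, 0.461); φ = arcsin(p_z) ≈ 27.48°, λ = atan2(p_y, p_x) ≈ 103.84°.

≈ lat 27°, lon 104°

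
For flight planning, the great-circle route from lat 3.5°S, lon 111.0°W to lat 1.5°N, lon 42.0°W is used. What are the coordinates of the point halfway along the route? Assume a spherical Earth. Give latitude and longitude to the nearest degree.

≈ lat 1°S, lon 76°W

Write both endpoints as unit vectors p₁, p₂ with components (cos φ cos λ, cos φ sin λ, sin φ).
The central angle between the endpoints is δ = arccos(p₁·p₂) ≈ 1.207 rad (69.1°).
Interpolate at f = 1/2 with slerp weights a = sin((1−f)δ)/sin δ ≈ 0.607, b = sin(fδ)/sin δ ≈ 0.607.
p = a·p₁ + b·p₂ ≈ (0.234, -0.972, -0.021); φ = arcsin(p_z) ≈ -1.21°, λ = atan2(p_y, p_x) ≈ -76.47°.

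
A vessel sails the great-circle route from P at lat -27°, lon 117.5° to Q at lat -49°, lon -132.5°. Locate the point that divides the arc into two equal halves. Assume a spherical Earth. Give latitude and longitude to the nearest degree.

From cos δ = sin φ₁ sin φ₂ + cos φ₁ cos φ₂ cos Δλ, the central angle is δ ≈ 1.428 rad (81.8°).
Interpolate at f = 1/2 with slerp weights a = sin((1−f)δ)/sin δ ≈ 0.661, b = sin(fδ)/sin δ ≈ 0.661.
p = a·p₁ + b·p₂ ≈ (-0.565, 0.203, -0.800); φ = arcsin(p_z) ≈ -53.09°, λ = atan2(p_y, p_x) ≈ 160.26°.

≈ lat -53°, lon 160°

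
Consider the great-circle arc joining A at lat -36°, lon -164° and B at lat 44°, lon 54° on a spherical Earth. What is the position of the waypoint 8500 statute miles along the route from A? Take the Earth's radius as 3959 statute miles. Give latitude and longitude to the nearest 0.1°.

≈ lat 39.2°, lon 89.9°

Write both endpoints as unit vectors p₁, p₂ with components (cos φ cos λ, cos φ sin λ, sin φ).
The central angle between the endpoints is δ = arccos(p₁·p₂) ≈ 2.620 rad (150.1°). The total great-circle distance is δ·R ≈ 2.620 × 3959 ≈ 10372 mi, so the target fraction is f = 8500/10372 ≈ 0.820.
Interpolate at f ≈ 0.820 with slerp weights a = sin((1−f)δ)/sin δ ≈ 0.913, b = sin(fδ)/sin δ ≈ 1.682.
p = a·p₁ + b·p₂ ≈ (0.001, 0.775, 0.632); φ = arcsin(p_z) ≈ 39.17°, λ = atan2(p_y, p_x) ≈ 89.93°.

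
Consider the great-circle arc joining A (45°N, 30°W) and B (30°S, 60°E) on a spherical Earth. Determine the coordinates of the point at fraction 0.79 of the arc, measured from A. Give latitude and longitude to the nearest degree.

Convert each endpoint to a unit vector on the sphere (x = cos φ cos λ, y = cos φ sin λ, z = sin φ).
The central angle between the endpoints is δ = arccos(p₁·p₂) ≈ 1.932 rad (110.7°).
Interpolate at f = 0.79 with slerp weights a = sin((1−f)δ)/sin δ ≈ 0.422, b = sin(fδ)/sin δ ≈ 1.068.
p = a·p₁ + b·p₂ ≈ (0.721, 0.652, -0.236); φ = arcsin(p_z) ≈ -13.63°, λ = atan2(p_y, p_x) ≈ 42.12°.

≈ (14°S, 42°E)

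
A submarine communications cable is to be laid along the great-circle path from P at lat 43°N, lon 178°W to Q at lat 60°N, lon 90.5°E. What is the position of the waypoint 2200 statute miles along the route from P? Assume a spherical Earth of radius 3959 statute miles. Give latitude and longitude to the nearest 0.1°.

≈ lat 62.1°N, lon 138.2°E

From cos δ = sin φ₁ sin φ₂ + cos φ₁ cos φ₂ cos Δλ, the central angle is δ ≈ 0.951 rad (54.5°). The total great-circle distance is δ·R ≈ 0.951 × 3959 ≈ 3764 mi, so the target fraction is f = 2200/3764 ≈ 0.584.
Interpolate at f ≈ 0.584 with slerp weights a = sin((1−f)δ)/sin δ ≈ 0.473, b = sin(fδ)/sin δ ≈ 0.648.
p = a·p₁ + b·p₂ ≈ (-0.348, 0.312, 0.884); φ = arcsin(p_z) ≈ 62.11°, λ = atan2(p_y, p_x) ≈ 138.16°.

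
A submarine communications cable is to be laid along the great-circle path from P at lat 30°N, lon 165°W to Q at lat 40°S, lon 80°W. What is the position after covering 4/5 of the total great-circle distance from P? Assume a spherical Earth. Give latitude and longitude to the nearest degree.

≈ lat 28°S, lon 101°W

Write both endpoints as unit vectors p₁, p₂ with components (cos φ cos λ, cos φ sin λ, sin φ).
The central angle between the endpoints is δ = arccos(p₁·p₂) ≈ 1.838 rad (105.3°).
Interpolate at f = 4/5 with slerp weights a = sin((1−f)δ)/sin δ ≈ 0.372, b = sin(fδ)/sin δ ≈ 1.031.
p = a·p₁ + b·p₂ ≈ (-0.174, -0.862, -0.477); φ = arcsin(p_z) ≈ -28.47°, λ = atan2(p_y, p_x) ≈ -101.44°.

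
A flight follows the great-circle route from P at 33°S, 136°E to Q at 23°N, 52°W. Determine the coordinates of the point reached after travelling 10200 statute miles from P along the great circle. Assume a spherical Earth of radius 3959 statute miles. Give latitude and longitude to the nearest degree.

From cos δ = sin φ₁ sin φ₂ + cos φ₁ cos φ₂ cos Δλ, the central angle is δ ≈ 2.928 rad (167.8°). The total great-circle distance is δ·R ≈ 2.928 × 3959 ≈ 11592 mi, so the target fraction is f = 10200/11592 ≈ 0.880.
Interpolate at f ≈ 0.880 with slerp weights a = sin((1−f)δ)/sin δ ≈ 1.626, b = sin(fδ)/sin δ ≈ 2.528.
p = a·p₁ + b·p₂ ≈ (0.452, -0.886, 0.102); φ = arcsin(p_z) ≈ 5.86°, λ = atan2(p_y, p_x) ≈ -63.00°.

≈ 6°N, 63°W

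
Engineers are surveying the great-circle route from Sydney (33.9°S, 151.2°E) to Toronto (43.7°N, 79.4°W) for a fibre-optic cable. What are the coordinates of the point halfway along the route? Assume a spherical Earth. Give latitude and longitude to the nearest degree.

≈ 11°N, 152°W

Write both endpoints as unit vectors p₁, p₂ with components (cos φ cos λ, cos φ sin λ, sin φ).
The central angle between the endpoints is δ = arccos(p₁·p₂) ≈ 2.444 rad (140.0°).
Interpolate at f = 1/2 with slerp weights a = sin((1−f)δ)/sin δ ≈ 1.462, b = sin(fδ)/sin δ ≈ 1.462.
p = a·p₁ + b·p₂ ≈ (-0.869, -0.454, 0.195); φ = arcsin(p_z) ≈ 11.23°, λ = atan2(p_y, p_x) ≈ -152.40°.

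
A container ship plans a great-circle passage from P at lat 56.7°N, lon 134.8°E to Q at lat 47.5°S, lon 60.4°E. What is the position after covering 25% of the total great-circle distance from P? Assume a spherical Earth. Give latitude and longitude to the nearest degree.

≈ lat 33°N, lon 108°E

Convert each endpoint to a unit vector on the sphere (x = cos φ cos λ, y = cos φ sin λ, z = sin φ).
The central angle between the endpoints is δ = arccos(p₁·p₂) ≈ 2.114 rad (121.1°).
Interpolate at f = 0.25 with slerp weights a = sin((1−f)δ)/sin δ ≈ 1.168, b = sin(fδ)/sin δ ≈ 0.589.
p = a·p₁ + b·p₂ ≈ (-0.255, 0.801, 0.542); φ = arcsin(p_z) ≈ 32.81°, λ = atan2(p_y, p_x) ≈ 107.68°.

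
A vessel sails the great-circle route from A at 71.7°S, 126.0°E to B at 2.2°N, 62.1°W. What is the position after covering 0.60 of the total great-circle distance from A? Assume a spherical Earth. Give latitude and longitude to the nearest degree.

≈ 42°S, 65°W

The haversine formula gives a central angle δ ≈ 1.925 rad (110.3°) between the endpoints.
Interpolate at f = 0.60 with slerp weights a = sin((1−f)δ)/sin δ ≈ 0.742, b = sin(fδ)/sin δ ≈ 0.975.
p = a·p₁ + b·p₂ ≈ (0.319, -0.673, -0.667); φ = arcsin(p_z) ≈ -41.86°, λ = atan2(p_y, p_x) ≈ -64.63°.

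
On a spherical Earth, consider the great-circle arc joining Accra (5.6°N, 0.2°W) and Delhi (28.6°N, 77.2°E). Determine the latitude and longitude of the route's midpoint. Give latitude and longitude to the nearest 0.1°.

≈ 21.5°N, 35.6°E

Write both endpoints as unit vectors p₁, p₂ with components (cos φ cos λ, cos φ sin λ, sin φ).
The central angle between the endpoints is δ = arccos(p₁·p₂) ≈ 1.331 rad (76.3°).
Interpolate at f = 1/2 with slerp weights a = sin((1−f)δ)/sin δ ≈ 0.636, b = sin(fδ)/sin δ ≈ 0.636.
p = a·p₁ + b·p₂ ≈ (0.756, 0.542, 0.366); φ = arcsin(p_z) ≈ 21.49°, λ = atan2(p_y, p_x) ≈ 35.63°.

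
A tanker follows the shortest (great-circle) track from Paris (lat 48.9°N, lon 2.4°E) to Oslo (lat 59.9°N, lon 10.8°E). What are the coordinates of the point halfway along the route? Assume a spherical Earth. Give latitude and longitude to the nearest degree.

≈ lat 54°N, lon 6°E

Write both endpoints as unit vectors p₁, p₂ with components (cos φ cos λ, cos φ sin λ, sin φ).
The central angle between the endpoints is δ = arccos(p₁·p₂) ≈ 0.210 rad (12.0°).
Interpolate at f = 1/2 with slerp weights a = sin((1−f)δ)/sin δ ≈ 0.503, b = sin(fδ)/sin δ ≈ 0.503.
p = a·p₁ + b·p₂ ≈ (0.578, 0.061, 0.814); φ = arcsin(p_z) ≈ 54.47°, λ = atan2(p_y, p_x) ≈ 6.03°.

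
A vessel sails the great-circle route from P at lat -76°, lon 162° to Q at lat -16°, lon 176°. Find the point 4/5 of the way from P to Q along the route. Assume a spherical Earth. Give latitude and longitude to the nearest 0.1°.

≈ lat -28.1°, lon 175.1°

Convert each endpoint to a unit vector on the sphere (x = cos φ cos λ, y = cos φ sin λ, z = sin φ).
The central angle between the endpoints is δ = arccos(p₁·p₂) ≈ 1.055 rad (60.5°).
Interpolate at f = 4/5 with slerp weights a = sin((1−f)δ)/sin δ ≈ 0.241, b = sin(fδ)/sin δ ≈ 0.859.
p = a·p₁ + b·p₂ ≈ (-0.879, 0.076, -0.470); φ = arcsin(p_z) ≈ -28.06°, λ = atan2(p_y, p_x) ≈ 175.09°.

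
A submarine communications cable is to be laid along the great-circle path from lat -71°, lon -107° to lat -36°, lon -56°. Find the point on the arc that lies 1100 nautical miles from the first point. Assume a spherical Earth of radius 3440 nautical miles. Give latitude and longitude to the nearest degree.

≈ lat -59°, lon -74°

Convert each endpoint to a unit vector on the sphere (x = cos φ cos λ, y = cos φ sin λ, z = sin φ).
The central angle between the endpoints is δ = arccos(p₁·p₂) ≈ 0.765 rad (43.8°). The total great-circle distance is δ·R ≈ 0.765 × 3440 ≈ 2631 nmi, so the target fraction is f = 1100/2631 ≈ 0.418.
Interpolate at f ≈ 0.418 with slerp weights a = sin((1−f)δ)/sin δ ≈ 0.622, b = sin(fδ)/sin δ ≈ 0.454.
p = a·p₁ + b·p₂ ≈ (0.146, -0.498, -0.855); φ = arcsin(p_z) ≈ -58.73°, λ = atan2(p_y, p_x) ≈ -73.64°.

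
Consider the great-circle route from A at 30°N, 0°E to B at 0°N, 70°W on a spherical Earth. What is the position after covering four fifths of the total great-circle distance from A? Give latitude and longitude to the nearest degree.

≈ 8°N, 58°W

The haversine formula gives a central angle δ ≈ 1.270 rad (72.8°) between the endpoints.
Interpolate at f = 4/5 with slerp weights a = sin((1−f)δ)/sin δ ≈ 0.263, b = sin(fδ)/sin δ ≈ 0.890.
p = a·p₁ + b·p₂ ≈ (0.532, -0.836, 0.132); φ = arcsin(p_z) ≈ 7.56°, λ = atan2(p_y, p_x) ≈ -57.53°.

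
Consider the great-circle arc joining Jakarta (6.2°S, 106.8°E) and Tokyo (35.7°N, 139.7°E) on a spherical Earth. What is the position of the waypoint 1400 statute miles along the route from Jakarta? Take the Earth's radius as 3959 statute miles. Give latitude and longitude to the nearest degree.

≈ 11°N, 118°E

Write both endpoints as unit vectors p₁, p₂ with components (cos φ cos λ, cos φ sin λ, sin φ).
The central angle between the endpoints is δ = arccos(p₁·p₂) ≈ 0.909 rad (52.1°). The total great-circle distance is δ·R ≈ 0.909 × 3959 ≈ 3597 mi, so the target fraction is f = 1400/3597 ≈ 0.389.
Interpolate at f ≈ 0.389 with slerp weights a = sin((1−f)δ)/sin δ ≈ 0.668, b = sin(fδ)/sin δ ≈ 0.439.
p = a·p₁ + b·p₂ ≈ (-0.464, 0.867, 0.184); φ = arcsin(p_z) ≈ 10.61°, λ = atan2(p_y, p_x) ≈ 118.16°.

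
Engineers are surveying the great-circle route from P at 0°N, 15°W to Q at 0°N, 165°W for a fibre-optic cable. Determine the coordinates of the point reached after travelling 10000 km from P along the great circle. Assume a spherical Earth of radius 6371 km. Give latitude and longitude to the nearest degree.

Write both endpoints as unit vectors p₁, p₂ with components (cos φ cos λ, cos φ sin λ, sin φ).
The central angle between the endpoints is δ = arccos(p₁·p₂) ≈ 2.618 rad (150.0°). The total great-circle distance is δ·R ≈ 2.618 × 6371 ≈ 16679 km, so the target fraction is f = 10000/16679 ≈ 0.600.
Interpolate at f ≈ 0.600 with slerp weights a = sin((1−f)δ)/sin δ ≈ 1.733, b = sin(fδ)/sin δ ≈ 2.000.
p = a·p₁ + b·p₂ ≈ (-0.258, -0.966, 0.000); φ = arcsin(p_z) ≈ 0.00°, λ = atan2(p_y, p_x) ≈ -104.93°.

≈ 0°N, 105°W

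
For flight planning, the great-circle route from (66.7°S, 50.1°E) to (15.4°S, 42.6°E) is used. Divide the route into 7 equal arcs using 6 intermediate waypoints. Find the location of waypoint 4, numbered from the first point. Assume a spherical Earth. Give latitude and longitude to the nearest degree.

Convert each endpoint to a unit vector on the sphere (x = cos φ cos λ, y = cos φ sin λ, z = sin φ).
The central angle between the endpoints is δ = arccos(p₁·p₂) ≈ 0.900 rad (51.5°).
Interpolate at f = 4/7 with slerp weights a = sin((1−f)δ)/sin δ ≈ 0.480, b = sin(fδ)/sin δ ≈ 0.628.
p = a·p₁ + b·p₂ ≈ (0.567, 0.555, -0.608); φ = arcsin(p_z) ≈ -37.43°, λ = atan2(p_y, p_x) ≈ 44.39°.

≈ (37°S, 44°E)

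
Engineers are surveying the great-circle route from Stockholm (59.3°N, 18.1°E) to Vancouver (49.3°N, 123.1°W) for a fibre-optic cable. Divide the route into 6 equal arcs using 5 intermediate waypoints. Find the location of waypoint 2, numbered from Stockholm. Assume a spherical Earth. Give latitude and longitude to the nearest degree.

≈ 76°N, 25°W

The haversine formula gives a central angle δ ≈ 1.168 rad (66.9°) between the endpoints.
Interpolate at f = 2/6 with slerp weights a = sin((1−f)δ)/sin δ ≈ 0.763, b = sin(fδ)/sin δ ≈ 0.413.
p = a·p₁ + b·p₂ ≈ (0.224, -0.104, 0.969); φ = arcsin(p_z) ≈ 75.72°, λ = atan2(p_y, p_x) ≈ -25.01°.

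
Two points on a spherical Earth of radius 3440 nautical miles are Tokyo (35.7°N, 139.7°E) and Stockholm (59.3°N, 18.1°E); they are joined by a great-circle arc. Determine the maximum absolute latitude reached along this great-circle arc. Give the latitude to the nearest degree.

≈ 68°N

The great circle lies in the plane with unit normal n̂ = (p₁ × p₂)/|p₁ × p₂|.
Here n̂_z ≈ -0.368; the vertex latitude is φ_max = arccos|n̂_z| ≈ 68.4°.
Check via Clairaut: cos φ_max = |cos φ₁| · sin C = cos(35.7°)·sin(27.0°) ≈ 0.368, again giving ≈ 68.4°.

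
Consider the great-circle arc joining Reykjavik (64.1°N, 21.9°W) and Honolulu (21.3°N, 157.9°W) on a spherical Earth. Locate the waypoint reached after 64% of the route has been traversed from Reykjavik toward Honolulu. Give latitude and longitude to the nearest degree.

Convert each endpoint to a unit vector on the sphere (x = cos φ cos λ, y = cos φ sin λ, z = sin φ).
The central angle between the endpoints is δ = arccos(p₁·p₂) ≈ 1.537 rad (88.1°).
Interpolate at f = 0.64 with slerp weights a = sin((1−f)δ)/sin δ ≈ 0.526, b = sin(fδ)/sin δ ≈ 0.833.
p = a·p₁ + b·p₂ ≈ (-0.506, -0.378, 0.776); φ = arcsin(p_z) ≈ 50.85°, λ = atan2(p_y, p_x) ≈ -143.26°.

≈ (51°N, 143°W)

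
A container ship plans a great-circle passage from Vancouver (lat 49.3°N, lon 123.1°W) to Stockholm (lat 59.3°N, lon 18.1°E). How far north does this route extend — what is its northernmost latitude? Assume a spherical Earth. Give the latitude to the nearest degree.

≈ 77°N

The great circle lies in the plane with unit normal n̂ = (p₁ × p₂)/|p₁ × p₂|.
Here n̂_z ≈ +0.227; the vertex latitude is φ_max = arccos|n̂_z| ≈ 76.9°.
Check via Clairaut: cos φ_max = |cos φ₁| · sin C = cos(49.3°)·sin(20.4°) ≈ 0.227, again giving ≈ 76.9°.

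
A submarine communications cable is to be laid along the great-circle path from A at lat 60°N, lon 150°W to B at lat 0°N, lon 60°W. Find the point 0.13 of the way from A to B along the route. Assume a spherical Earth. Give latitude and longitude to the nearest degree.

≈ lat 58°N, lon 128°W

From cos δ = sin φ₁ sin φ₂ + cos φ₁ cos φ₂ cos Δλ, the central angle is δ ≈ 1.571 rad (90.0°).
Interpolate at f = 0.13 with slerp weights a = sin((1−f)δ)/sin δ ≈ 0.979, b = sin(fδ)/sin δ ≈ 0.203.
p = a·p₁ + b·p₂ ≈ (-0.323, -0.420, 0.848); φ = arcsin(p_z) ≈ 58.00°, λ = atan2(p_y, p_x) ≈ -127.50°.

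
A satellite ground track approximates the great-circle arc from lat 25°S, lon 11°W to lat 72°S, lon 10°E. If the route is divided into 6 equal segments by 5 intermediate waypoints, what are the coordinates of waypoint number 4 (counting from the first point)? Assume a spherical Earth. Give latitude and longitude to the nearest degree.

The haversine formula gives a central angle δ ≈ 0.845 rad (48.4°) between the endpoints.
Interpolate at f = 4/6 with slerp weights a = sin((1−f)δ)/sin δ ≈ 0.372, b = sin(fδ)/sin δ ≈ 0.714.
p = a·p₁ + b·p₂ ≈ (0.548, -0.026, -0.836); φ = arcsin(p_z) ≈ -56.73°, λ = atan2(p_y, p_x) ≈ -2.71°.

≈ lat 57°S, lon 3°W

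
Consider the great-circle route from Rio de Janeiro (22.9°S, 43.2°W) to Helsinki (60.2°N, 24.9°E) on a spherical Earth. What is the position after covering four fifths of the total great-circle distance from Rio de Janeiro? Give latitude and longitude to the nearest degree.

≈ (47°N, 1°W)

The haversine formula gives a central angle δ ≈ 1.738 rad (99.6°) between the endpoints.
Interpolate at f = 4/5 with slerp weights a = sin((1−f)δ)/sin δ ≈ 0.346, b = sin(fδ)/sin δ ≈ 0.998.
p = a·p₁ + b·p₂ ≈ (0.682, -0.009, 0.731); φ = arcsin(p_z) ≈ 47.01°, λ = atan2(p_y, p_x) ≈ -0.77°.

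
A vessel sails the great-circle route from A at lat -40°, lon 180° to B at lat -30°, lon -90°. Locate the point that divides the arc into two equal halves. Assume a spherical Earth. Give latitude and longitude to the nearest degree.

Write both endpoints as unit vectors p₁, p₂ with components (cos φ cos λ, cos φ sin λ, sin φ).
The central angle between the endpoints is δ = arccos(p₁·p₂) ≈ 1.244 rad (71.3°).
Interpolate at f = 1/2 with slerp weights a = sin((1−f)δ)/sin δ ≈ 0.615, b = sin(fδ)/sin δ ≈ 0.615.
p = a·p₁ + b·p₂ ≈ (-0.471, -0.533, -0.703); φ = arcsin(p_z) ≈ -44.67°, λ = atan2(p_y, p_x) ≈ -131.49°.

≈ lat -45°, lon -131°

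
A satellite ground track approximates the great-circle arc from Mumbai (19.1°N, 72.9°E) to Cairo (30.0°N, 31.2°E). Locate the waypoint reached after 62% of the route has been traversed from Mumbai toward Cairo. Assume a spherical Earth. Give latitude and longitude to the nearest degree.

Write both endpoints as unit vectors p₁, p₂ with components (cos φ cos λ, cos φ sin λ, sin φ).
The central angle between the endpoints is δ = arccos(p₁·p₂) ≈ 0.685 rad (39.2°).
Interpolate at f = 0.62 with slerp weights a = sin((1−f)δ)/sin δ ≈ 0.407, b = sin(fδ)/sin δ ≈ 0.651.
p = a·p₁ + b·p₂ ≈ (0.595, 0.660, 0.459); φ = arcsin(p_z) ≈ 27.31°, λ = atan2(p_y, p_x) ≈ 47.92°.

≈ 27°N, 48°E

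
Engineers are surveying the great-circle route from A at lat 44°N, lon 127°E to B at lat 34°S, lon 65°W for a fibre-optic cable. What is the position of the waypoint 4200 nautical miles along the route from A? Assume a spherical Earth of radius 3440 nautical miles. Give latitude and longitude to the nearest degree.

Convert each endpoint to a unit vector on the sphere (x = cos φ cos λ, y = cos φ sin λ, z = sin φ).
The central angle between the endpoints is δ = arccos(p₁·p₂) ≈ 2.903 rad (166.4°). The total great-circle distance is δ·R ≈ 2.903 × 3440 ≈ 9988 nmi, so the target fraction is f = 4200/9988 ≈ 0.421.
Interpolate at f ≈ 0.421 with slerp weights a = sin((1−f)δ)/sin δ ≈ 4.213, b = sin(fδ)/sin δ ≈ 3.982.
p = a·p₁ + b·p₂ ≈ (-0.428, -0.572, 0.699); φ = arcsin(p_z) ≈ 44.39°, λ = atan2(p_y, p_x) ≈ -126.83°.

≈ lat 44°N, lon 127°W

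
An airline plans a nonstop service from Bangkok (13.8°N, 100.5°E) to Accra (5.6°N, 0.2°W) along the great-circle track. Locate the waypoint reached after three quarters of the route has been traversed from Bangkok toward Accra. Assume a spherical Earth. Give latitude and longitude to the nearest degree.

≈ (11°N, 24°E)

Write both endpoints as unit vectors p₁, p₂ with components (cos φ cos λ, cos φ sin λ, sin φ).
The central angle between the endpoints is δ = arccos(p₁·p₂) ≈ 1.728 rad (99.0°).
Interpolate at f = 3/4 with slerp weights a = sin((1−f)δ)/sin δ ≈ 0.424, b = sin(fδ)/sin δ ≈ 0.974.
p = a·p₁ + b·p₂ ≈ (0.895, 0.401, 0.196); φ = arcsin(p_z) ≈ 11.31°, λ = atan2(p_y, p_x) ≈ 24.16°.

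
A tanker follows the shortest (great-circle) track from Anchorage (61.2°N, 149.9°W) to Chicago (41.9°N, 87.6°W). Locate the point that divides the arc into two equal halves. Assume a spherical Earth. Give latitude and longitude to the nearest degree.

The haversine formula gives a central angle δ ≈ 0.720 rad (41.2°) between the endpoints.
Interpolate at f = 1/2 with slerp weights a = sin((1−f)δ)/sin δ ≈ 0.534, b = sin(fδ)/sin δ ≈ 0.534.
p = a·p₁ + b·p₂ ≈ (-0.206, -0.526, 0.825); φ = arcsin(p_z) ≈ 55.58°, λ = atan2(p_y, p_x) ≈ -111.37°.

≈ (56°N, 111°W)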